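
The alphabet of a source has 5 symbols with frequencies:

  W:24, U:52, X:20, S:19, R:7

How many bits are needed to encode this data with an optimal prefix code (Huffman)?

Build the Huffman tree bottom-up:
merge R(7) and S(19): 26
merge X(20) and W(24): 44
merge 26 and 44: 70
merge U(52) and 70: 122
The encoded length is the sum of every internal node's weight: 26 + 44 + 70 + 122 = 262 bits.

262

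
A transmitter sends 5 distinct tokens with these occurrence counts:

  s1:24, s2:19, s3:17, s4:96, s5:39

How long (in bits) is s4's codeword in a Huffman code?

1

Build the tree from the bottom:
merge s3(17) and s2(19): 36
merge s1(24) and 36: 60
merge s5(39) and 60: 99
merge s4(96) and 99: 195
s4 is a child of the root — depth 1, so its codeword is a single bit.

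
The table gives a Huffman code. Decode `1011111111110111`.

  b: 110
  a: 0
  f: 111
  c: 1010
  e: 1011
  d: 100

effbf

Read left to right; each codeword is recognised as soon as it completes (prefix code):
  1011→e | 111→f | 111→f | 110→b | 111→f
Decoded message: effbf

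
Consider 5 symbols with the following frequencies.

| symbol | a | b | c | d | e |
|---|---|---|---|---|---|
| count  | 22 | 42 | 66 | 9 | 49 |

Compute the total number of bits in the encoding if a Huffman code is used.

407

Merge the two smallest weights repeatedly:
combine d(9), a(22) → 31
combine 31, b(42) → 73
combine e(49), c(66) → 115
combine 73, 115 → 188
Total encoded bits = sum of merged weights = 31 + 73 + 115 + 188 = 407.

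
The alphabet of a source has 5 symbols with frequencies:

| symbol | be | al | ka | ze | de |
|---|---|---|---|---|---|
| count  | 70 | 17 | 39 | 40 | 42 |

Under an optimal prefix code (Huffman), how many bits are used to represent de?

2

Build the tree from the bottom:
merge al(17) and ka(39): 56
merge ze(40) and de(42): 82
merge 56 and be(70): 126
merge 82 and 126: 208
de sits 2 levels below the root, so its codeword is 2 bits.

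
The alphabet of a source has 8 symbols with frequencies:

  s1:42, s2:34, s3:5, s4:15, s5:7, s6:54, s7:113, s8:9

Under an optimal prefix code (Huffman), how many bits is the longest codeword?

6

Merge the two lowest-weight nodes at each step:
s3(5) + s5(7) → 12
s8(9) + 12 → 21
s4(15) + 21 → 36
s2(34) + 36 → 70
s1(42) + s6(54) → 96
70 + 96 → 166
s7(113) + 166 → 279
The first pair merged (s3, s5) ends up deepest, at depth 6.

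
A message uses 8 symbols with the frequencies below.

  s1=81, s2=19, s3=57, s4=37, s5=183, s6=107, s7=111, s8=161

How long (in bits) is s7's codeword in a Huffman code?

3

Build the tree from the bottom:
combine s2(19), s4(37) → 56
combine 56, s3(57) → 113
combine s1(81), s6(107) → 188
combine s7(111), 113 → 224
combine s8(161), s5(183) → 344
combine 188, 224 → 412
combine 344, 412 → 756
The subtree containing s7 is merged 3 times, so code length = 3.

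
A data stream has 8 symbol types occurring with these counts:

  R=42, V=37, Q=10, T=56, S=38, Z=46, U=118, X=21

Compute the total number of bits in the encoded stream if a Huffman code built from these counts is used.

1017

Build the Huffman tree bottom-up:
merge Q(10) and X(21): 31
merge 31 and V(37): 68
merge S(38) and R(42): 80
merge Z(46) and T(56): 102
merge 68 and 80: 148
merge 102 and U(118): 220
merge 148 and 220: 368
Total encoded bits = sum of merged weights = 31 + 68 + 80 + 102 + 148 + 220 + 368 = 1017.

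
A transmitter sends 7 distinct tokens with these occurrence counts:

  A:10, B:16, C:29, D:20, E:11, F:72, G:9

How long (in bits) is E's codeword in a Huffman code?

4

Repeatedly merge the two smallest:
G(9) + A(10) → 19
E(11) + B(16) → 27
19 + D(20) → 39
27 + C(29) → 56
39 + 56 → 95
F(72) + 95 → 167
The subtree containing E is merged 4 times, so code length = 4.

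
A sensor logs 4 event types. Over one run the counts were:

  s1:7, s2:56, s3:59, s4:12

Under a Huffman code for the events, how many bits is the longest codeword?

Merge the two lowest-weight nodes at each step:
combine s1(7), s4(12) → 19
combine 19, s2(56) → 75
combine s3(59), 75 → 134
The rarest symbols sit at the bottom; the longest codeword is 3 bits.

3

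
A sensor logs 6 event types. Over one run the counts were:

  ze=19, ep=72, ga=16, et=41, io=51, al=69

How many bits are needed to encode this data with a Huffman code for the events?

Greedily combine the two least-frequent nodes:
ga(16) + ze(19) → 35
35 + et(41) → 76
io(51) + al(69) → 120
ep(72) + 76 → 148
120 + 148 → 268
Total encoded bits = sum of merged weights = 35 + 76 + 120 + 148 + 268 = 647.

647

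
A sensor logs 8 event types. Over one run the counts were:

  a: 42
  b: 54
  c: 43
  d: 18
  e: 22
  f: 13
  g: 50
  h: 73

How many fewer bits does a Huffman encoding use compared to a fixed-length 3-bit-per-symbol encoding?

43

Fixed-length: 3 bits × 315 symbols = 945 bits.
Huffman merges:
combine f(13), d(18) → 31
combine e(22), 31 → 53
combine a(42), c(43) → 85
combine g(50), 53 → 103
combine b(54), h(73) → 127
combine 85, 103 → 188
combine 127, 188 → 315
Huffman total = 31 + 53 + 85 + 103 + 127 + 188 + 315 = 902 bits.
Saving = 945 − 902 = 43 bits.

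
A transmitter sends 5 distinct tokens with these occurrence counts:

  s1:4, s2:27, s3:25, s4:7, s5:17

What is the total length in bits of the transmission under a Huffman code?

171

Greedily combine the two least-frequent nodes:
s1(4) + s4(7) → 11
11 + s5(17) → 28
s3(25) + s2(27) → 52
28 + 52 → 80
Each symbol's bit-cost is frequency × depth; summing gives 171 bits (equivalently 11 + 28 + 52 + 80).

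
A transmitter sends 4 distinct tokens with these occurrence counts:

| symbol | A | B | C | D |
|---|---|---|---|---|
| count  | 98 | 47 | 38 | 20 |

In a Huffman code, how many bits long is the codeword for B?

Build the tree from the bottom:
merge D(20) and C(38): 58
merge B(47) and 58: 105
merge A(98) and 105: 203
B's leaf is at depth 2, giving a 2-bit codeword.

2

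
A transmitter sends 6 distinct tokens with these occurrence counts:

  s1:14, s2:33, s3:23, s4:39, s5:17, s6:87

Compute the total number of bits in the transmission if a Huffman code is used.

Merge the two smallest weights repeatedly:
combine s1(14), s5(17) → 31
combine s3(23), 31 → 54
combine s2(33), s4(39) → 72
combine 54, 72 → 126
combine s6(87), 126 → 213
Total encoded bits = sum of merged weights = 31 + 54 + 72 + 126 + 213 = 496.

496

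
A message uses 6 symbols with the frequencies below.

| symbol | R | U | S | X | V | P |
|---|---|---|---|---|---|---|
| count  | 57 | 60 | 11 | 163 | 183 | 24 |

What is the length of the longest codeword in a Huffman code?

5

Merge the two lowest-weight nodes at each step:
S(11) + P(24) → 35
35 + R(57) → 92
U(60) + 92 → 152
152 + X(163) → 315
V(183) + 315 → 498
Maximum depth reached is 5.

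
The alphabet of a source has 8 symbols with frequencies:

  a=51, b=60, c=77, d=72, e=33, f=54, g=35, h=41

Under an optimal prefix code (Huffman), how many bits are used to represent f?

Huffman merges, smallest pair first:
combine e(33), g(35) → 68
combine h(41), a(51) → 92
combine f(54), b(60) → 114
combine 68, d(72) → 140
combine c(77), 92 → 169
combine 114, 140 → 254
combine 169, 254 → 423
f sits 3 levels below the root, so its codeword is 3 bits.

3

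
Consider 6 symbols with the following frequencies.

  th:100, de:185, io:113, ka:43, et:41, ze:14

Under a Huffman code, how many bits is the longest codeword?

4

Merge the two lowest-weight nodes at each step:
ze(14) + et(41) → 55
ka(43) + 55 → 98
98 + th(100) → 198
io(113) + de(185) → 298
198 + 298 → 496
The first pair merged (ze, et) ends up deepest, at depth 4.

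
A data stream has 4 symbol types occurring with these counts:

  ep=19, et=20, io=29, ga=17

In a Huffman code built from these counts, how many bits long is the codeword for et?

Huffman merges, smallest pair first:
combine ga(17), ep(19) → 36
combine et(20), io(29) → 49
combine 36, 49 → 85
et's leaf is at depth 2, giving a 2-bit codeword.

2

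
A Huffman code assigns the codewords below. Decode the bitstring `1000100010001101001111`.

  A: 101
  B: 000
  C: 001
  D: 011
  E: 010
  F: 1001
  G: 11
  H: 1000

HHHGEDG

Read left to right; each codeword is recognised as soon as it completes (prefix code):
  1000→H | 1000→H | 1000→H | 11→G | 010→E | 011→D | 11→G
Decoded message: HHHGEDG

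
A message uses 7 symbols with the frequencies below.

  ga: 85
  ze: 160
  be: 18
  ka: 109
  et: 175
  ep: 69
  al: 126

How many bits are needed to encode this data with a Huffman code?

1978

Greedily combine the two least-frequent nodes:
combine be(18), ep(69) → 87
combine ga(85), 87 → 172
combine ka(109), al(126) → 235
combine ze(160), 172 → 332
combine et(175), 235 → 410
combine 332, 410 → 742
Total encoded bits = sum of merged weights = 87 + 172 + 235 + 332 + 410 + 742 = 1978.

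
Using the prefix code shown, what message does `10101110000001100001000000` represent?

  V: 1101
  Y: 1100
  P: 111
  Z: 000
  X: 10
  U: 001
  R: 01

XXPZZYUZZ

Read left to right; each codeword is recognised as soon as it completes (prefix code):
  10→X | 10→X | 111→P | 000→Z | 000→Z | 1100→Y | 001→U | 000→Z | 000→Z
Decoded message: XXPZZYUZZ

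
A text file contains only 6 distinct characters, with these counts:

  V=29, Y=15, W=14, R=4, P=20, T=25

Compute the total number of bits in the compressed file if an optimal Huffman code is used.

Greedily combine the two least-frequent nodes:
merge R(4) and W(14): 18
merge Y(15) and 18: 33
merge P(20) and T(25): 45
merge V(29) and 33: 62
merge 45 and 62: 107
The encoded length is the sum of every internal node's weight: 18 + 33 + 45 + 62 + 107 = 265 bits.

265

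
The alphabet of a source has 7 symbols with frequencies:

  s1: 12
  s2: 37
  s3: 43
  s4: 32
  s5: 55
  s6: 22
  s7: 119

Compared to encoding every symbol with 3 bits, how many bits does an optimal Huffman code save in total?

Fixed-length: 3 bits × 320 symbols = 960 bits.
Huffman merges:
s1(12) + s6(22) → 34
s4(32) + 34 → 66
s2(37) + s3(43) → 80
s5(55) + 66 → 121
80 + s7(119) → 199
121 + 199 → 320
Huffman total = 34 + 66 + 80 + 121 + 199 + 320 = 820 bits.
Saving = 960 − 820 = 140 bits.

140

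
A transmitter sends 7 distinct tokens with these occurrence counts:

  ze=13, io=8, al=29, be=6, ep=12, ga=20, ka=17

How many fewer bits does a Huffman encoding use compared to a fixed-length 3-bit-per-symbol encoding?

35

Fixed-length: 3 bits × 105 symbols = 315 bits.
Huffman merges:
combine be(6), io(8) → 14
combine ep(12), ze(13) → 25
combine 14, ka(17) → 31
combine ga(20), 25 → 45
combine al(29), 31 → 60
combine 45, 60 → 105
Huffman total = 14 + 25 + 31 + 45 + 60 + 105 = 280 bits.
Saving = 315 − 280 = 35 bits.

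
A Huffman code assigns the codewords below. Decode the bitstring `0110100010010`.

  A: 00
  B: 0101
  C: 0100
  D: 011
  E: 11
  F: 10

DCCF

Read left to right; each codeword is recognised as soon as it completes (prefix code):
  011→D | 0100→C | 0100→C | 10→F
Decoded message: DCCF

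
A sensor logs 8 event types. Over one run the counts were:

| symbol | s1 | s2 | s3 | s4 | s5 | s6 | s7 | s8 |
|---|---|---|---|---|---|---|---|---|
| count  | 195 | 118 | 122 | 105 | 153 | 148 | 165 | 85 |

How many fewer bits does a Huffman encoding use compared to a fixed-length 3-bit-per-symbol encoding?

Fixed-length: 3 bits × 1091 symbols = 3273 bits.
Huffman merges:
s8(85) + s4(105) → 190
s2(118) + s3(122) → 240
s6(148) + s5(153) → 301
s7(165) + 190 → 355
s1(195) + 240 → 435
301 + 355 → 656
435 + 656 → 1091
Huffman total = 190 + 240 + 301 + 355 + 435 + 656 + 1091 = 3268 bits.
Saving = 3273 − 3268 = 5 bits.

5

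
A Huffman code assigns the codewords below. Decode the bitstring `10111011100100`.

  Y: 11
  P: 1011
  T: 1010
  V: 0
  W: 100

Read left to right; each codeword is recognised as soon as it completes (prefix code):
  1011→P | 1011→P | 100→W | 100→W
Decoded message: PPWW

PPWW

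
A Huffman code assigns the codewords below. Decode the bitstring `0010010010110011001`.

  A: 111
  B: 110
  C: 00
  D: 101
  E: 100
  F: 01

CEEDEBF

Read left to right; each codeword is recognised as soon as it completes (prefix code):
  00→C | 100→E | 100→E | 101→D | 100→E | 110→B | 01→F
Decoded message: CEEDEBF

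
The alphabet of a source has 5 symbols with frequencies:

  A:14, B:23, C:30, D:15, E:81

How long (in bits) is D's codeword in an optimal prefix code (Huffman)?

4

Huffman merges, smallest pair first:
merge A(14) and D(15): 29
merge B(23) and 29: 52
merge C(30) and 52: 82
merge E(81) and 82: 163
The subtree containing D is merged 4 times, so code length = 4.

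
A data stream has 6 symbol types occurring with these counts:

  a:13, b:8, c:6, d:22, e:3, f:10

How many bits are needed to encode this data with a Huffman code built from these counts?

Greedily combine the two least-frequent nodes:
e(3) + c(6) → 9
b(8) + 9 → 17
f(10) + a(13) → 23
17 + d(22) → 39
23 + 39 → 62
Total encoded bits = sum of merged weights = 9 + 17 + 23 + 39 + 62 = 150.

150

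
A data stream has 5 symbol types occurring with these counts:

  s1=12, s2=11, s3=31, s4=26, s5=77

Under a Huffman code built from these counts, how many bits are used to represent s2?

Build the tree from the bottom:
combine s2(11), s1(12) → 23
combine 23, s4(26) → 49
combine s3(31), 49 → 80
combine s5(77), 80 → 157
s2's leaf is at depth 4, giving a 4-bit codeword.

4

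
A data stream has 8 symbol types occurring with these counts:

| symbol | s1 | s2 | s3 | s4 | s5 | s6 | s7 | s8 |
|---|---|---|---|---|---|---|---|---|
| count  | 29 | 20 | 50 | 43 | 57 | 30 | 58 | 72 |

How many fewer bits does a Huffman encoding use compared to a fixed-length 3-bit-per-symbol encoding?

23

Fixed-length: 3 bits × 359 symbols = 1077 bits.
Huffman merges:
combine s2(20), s1(29) → 49
combine s6(30), s4(43) → 73
combine 49, s3(50) → 99
combine s5(57), s7(58) → 115
combine s8(72), 73 → 145
combine 99, 115 → 214
combine 145, 214 → 359
Huffman total = 49 + 73 + 99 + 115 + 145 + 214 + 359 = 1054 bits.
Saving = 1077 − 1054 = 23 bits.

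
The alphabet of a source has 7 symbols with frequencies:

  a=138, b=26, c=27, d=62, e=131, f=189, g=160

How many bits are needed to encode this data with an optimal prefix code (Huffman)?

Build the Huffman tree bottom-up:
b(26) + c(27) → 53
53 + d(62) → 115
115 + e(131) → 246
a(138) + g(160) → 298
f(189) + 246 → 435
298 + 435 → 733
The encoded length is the sum of every internal node's weight: 53 + 115 + 246 + 298 + 435 + 733 = 1880 bits.

1880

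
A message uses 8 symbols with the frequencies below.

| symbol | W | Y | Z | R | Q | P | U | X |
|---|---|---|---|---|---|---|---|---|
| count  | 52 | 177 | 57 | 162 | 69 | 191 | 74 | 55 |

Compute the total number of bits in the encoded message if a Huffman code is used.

2376

Greedily combine the two least-frequent nodes:
W(52) + X(55) → 107
Z(57) + Q(69) → 126
U(74) + 107 → 181
126 + R(162) → 288
Y(177) + 181 → 358
P(191) + 288 → 479
358 + 479 → 837
The encoded length is the sum of every internal node's weight: 107 + 126 + 181 + 288 + 358 + 479 + 837 = 2376 bits.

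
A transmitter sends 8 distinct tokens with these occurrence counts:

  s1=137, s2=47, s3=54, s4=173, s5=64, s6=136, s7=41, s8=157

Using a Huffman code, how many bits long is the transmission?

Merge the two smallest weights repeatedly:
s7(41) + s2(47) → 88
s3(54) + s5(64) → 118
88 + 118 → 206
s6(136) + s1(137) → 273
s8(157) + s4(173) → 330
206 + 273 → 479
330 + 479 → 809
Each symbol's bit-cost is frequency × depth; summing gives 2303 bits (equivalently 88 + 118 + 206 + 273 + 330 + 479 + 809).

2303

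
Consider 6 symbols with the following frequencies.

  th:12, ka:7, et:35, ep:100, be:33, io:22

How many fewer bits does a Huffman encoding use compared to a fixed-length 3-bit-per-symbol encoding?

Fixed-length: 3 bits × 209 symbols = 627 bits.
Huffman merges:
ka(7) + th(12) → 19
19 + io(22) → 41
be(33) + et(35) → 68
41 + 68 → 109
ep(100) + 109 → 209
Huffman total = 19 + 41 + 68 + 109 + 209 = 446 bits.
Saving = 627 − 446 = 181 bits.

181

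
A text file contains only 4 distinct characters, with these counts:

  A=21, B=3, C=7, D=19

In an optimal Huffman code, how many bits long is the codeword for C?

3

Huffman merges, smallest pair first:
combine B(3), C(7) → 10
combine 10, D(19) → 29
combine A(21), 29 → 50
C sits 3 levels below the root, so its codeword is 3 bits.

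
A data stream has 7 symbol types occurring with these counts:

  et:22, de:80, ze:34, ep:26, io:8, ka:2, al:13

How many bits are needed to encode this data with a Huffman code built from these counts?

Greedily combine the two least-frequent nodes:
combine ka(2), io(8) → 10
combine 10, al(13) → 23
combine et(22), 23 → 45
combine ep(26), ze(34) → 60
combine 45, 60 → 105
combine de(80), 105 → 185
The encoded length is the sum of every internal node's weight: 10 + 23 + 45 + 60 + 105 + 185 = 428 bits.

428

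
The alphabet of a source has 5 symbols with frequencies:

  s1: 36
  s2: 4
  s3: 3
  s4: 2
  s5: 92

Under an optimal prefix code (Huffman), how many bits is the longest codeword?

Merge the two lowest-weight nodes at each step:
s4(2) + s3(3) → 5
s2(4) + 5 → 9
9 + s1(36) → 45
45 + s5(92) → 137
The rarest symbols sit at the bottom; the longest codeword is 4 bits.

4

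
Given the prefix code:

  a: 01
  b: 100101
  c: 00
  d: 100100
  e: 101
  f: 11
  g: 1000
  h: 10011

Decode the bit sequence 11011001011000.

fabg

Read left to right; each codeword is recognised as soon as it completes (prefix code):
  11→f | 01→a | 100101→b | 1000→g
Decoded message: fabg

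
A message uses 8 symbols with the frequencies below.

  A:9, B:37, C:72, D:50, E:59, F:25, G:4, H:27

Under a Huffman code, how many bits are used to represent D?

Build the tree from the bottom:
combine G(4), A(9) → 13
combine 13, F(25) → 38
combine H(27), B(37) → 64
combine 38, D(50) → 88
combine E(59), 64 → 123
combine C(72), 88 → 160
combine 123, 160 → 283
D sits 3 levels below the root, so its codeword is 3 bits.

3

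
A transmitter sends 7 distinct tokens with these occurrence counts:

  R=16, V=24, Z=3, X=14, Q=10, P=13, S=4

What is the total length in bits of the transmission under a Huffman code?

219

Build the Huffman tree bottom-up:
combine Z(3), S(4) → 7
combine 7, Q(10) → 17
combine P(13), X(14) → 27
combine R(16), 17 → 33
combine V(24), 27 → 51
combine 33, 51 → 84
Total encoded bits = sum of merged weights = 7 + 17 + 27 + 33 + 51 + 84 = 219.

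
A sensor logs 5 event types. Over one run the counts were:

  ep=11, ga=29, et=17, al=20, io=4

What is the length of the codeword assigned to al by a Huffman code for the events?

2

Build the tree from the bottom:
combine io(4), ep(11) → 15
combine 15, et(17) → 32
combine al(20), ga(29) → 49
combine 32, 49 → 81
al sits 2 levels below the root, so its codeword is 2 bits.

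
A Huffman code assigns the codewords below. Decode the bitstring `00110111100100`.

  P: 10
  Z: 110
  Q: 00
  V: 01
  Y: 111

Read left to right; each codeword is recognised as soon as it completes (prefix code):
  00→Q | 110→Z | 111→Y | 10→P | 01→V | 00→Q
Decoded message: QZYPVQ

QZYPVQ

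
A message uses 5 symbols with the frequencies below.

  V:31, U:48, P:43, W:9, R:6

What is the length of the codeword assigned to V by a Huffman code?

3

Huffman merges, smallest pair first:
merge R(6) and W(9): 15
merge 15 and V(31): 46
merge P(43) and 46: 89
merge U(48) and 89: 137
V's leaf is at depth 3, giving a 3-bit codeword.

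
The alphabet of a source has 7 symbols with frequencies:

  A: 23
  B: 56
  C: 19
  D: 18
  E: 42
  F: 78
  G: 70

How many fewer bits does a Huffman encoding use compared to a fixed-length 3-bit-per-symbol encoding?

Fixed-length: 3 bits × 306 symbols = 918 bits.
Huffman merges:
combine D(18), C(19) → 37
combine A(23), 37 → 60
combine E(42), B(56) → 98
combine 60, G(70) → 130
combine F(78), 98 → 176
combine 130, 176 → 306
Huffman total = 37 + 60 + 98 + 130 + 176 + 306 = 807 bits.
Saving = 918 − 807 = 111 bits.

111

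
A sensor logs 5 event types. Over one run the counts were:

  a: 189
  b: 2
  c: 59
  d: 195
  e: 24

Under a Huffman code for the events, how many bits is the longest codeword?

Merge the two lowest-weight nodes at each step:
b(2) + e(24) → 26
26 + c(59) → 85
85 + a(189) → 274
d(195) + 274 → 469
Maximum depth reached is 4.

4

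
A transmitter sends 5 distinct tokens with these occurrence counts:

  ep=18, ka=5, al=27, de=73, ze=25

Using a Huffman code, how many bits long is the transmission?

294

Build the Huffman tree bottom-up:
merge ka(5) and ep(18): 23
merge 23 and ze(25): 48
merge al(27) and 48: 75
merge de(73) and 75: 148
The encoded length is the sum of every internal node's weight: 23 + 48 + 75 + 148 = 294 bits.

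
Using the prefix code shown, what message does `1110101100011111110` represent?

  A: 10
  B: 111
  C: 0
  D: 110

BCADCCBBA

Read left to right; each codeword is recognised as soon as it completes (prefix code):
  111→B | 0→C | 10→A | 110→D | 0→C | 0→C | 111→B | 111→B | 10→A
Decoded message: BCADCCBBA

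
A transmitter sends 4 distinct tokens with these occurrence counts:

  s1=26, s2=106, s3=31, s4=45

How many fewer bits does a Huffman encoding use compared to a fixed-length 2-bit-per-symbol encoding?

49

Fixed-length: 2 bits × 208 symbols = 416 bits.
Huffman merges:
combine s1(26), s3(31) → 57
combine s4(45), 57 → 102
combine 102, s2(106) → 208
Huffman total = 57 + 102 + 208 = 367 bits.
Saving = 416 − 367 = 49 bits.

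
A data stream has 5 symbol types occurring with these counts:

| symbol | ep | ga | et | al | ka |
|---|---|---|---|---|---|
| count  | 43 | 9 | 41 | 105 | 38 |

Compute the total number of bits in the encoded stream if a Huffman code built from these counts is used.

Merge the two smallest weights repeatedly:
ga(9) + ka(38) → 47
et(41) + ep(43) → 84
47 + 84 → 131
al(105) + 131 → 236
Each symbol's bit-cost is frequency × depth; summing gives 498 bits (equivalently 47 + 84 + 131 + 236).

498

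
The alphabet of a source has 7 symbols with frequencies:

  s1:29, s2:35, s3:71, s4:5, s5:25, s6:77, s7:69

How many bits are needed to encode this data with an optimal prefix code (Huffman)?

Build the Huffman tree bottom-up:
s4(5) + s5(25) → 30
s1(29) + 30 → 59
s2(35) + 59 → 94
s7(69) + s3(71) → 140
s6(77) + 94 → 171
140 + 171 → 311
The encoded length is the sum of every internal node's weight: 30 + 59 + 94 + 140 + 171 + 311 = 805 bits.

805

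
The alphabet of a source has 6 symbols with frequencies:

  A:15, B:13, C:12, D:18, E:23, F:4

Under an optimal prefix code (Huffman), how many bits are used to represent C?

Huffman merges, smallest pair first:
combine F(4), C(12) → 16
combine B(13), A(15) → 28
combine 16, D(18) → 34
combine E(23), 28 → 51
combine 34, 51 → 85
C sits 3 levels below the root, so its codeword is 3 bits.

3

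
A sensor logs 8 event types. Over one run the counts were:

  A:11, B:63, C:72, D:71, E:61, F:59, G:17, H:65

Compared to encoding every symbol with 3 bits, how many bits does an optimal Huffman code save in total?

44

Fixed-length: 3 bits × 419 symbols = 1257 bits.
Huffman merges:
combine A(11), G(17) → 28
combine 28, F(59) → 87
combine E(61), B(63) → 124
combine H(65), D(71) → 136
combine C(72), 87 → 159
combine 124, 136 → 260
combine 159, 260 → 419
Huffman total = 28 + 87 + 124 + 136 + 159 + 260 + 419 = 1213 bits.
Saving = 1257 − 1213 = 44 bits.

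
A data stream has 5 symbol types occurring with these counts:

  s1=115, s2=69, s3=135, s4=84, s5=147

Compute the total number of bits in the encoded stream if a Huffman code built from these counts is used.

1253

Merge the two smallest weights repeatedly:
combine s2(69), s4(84) → 153
combine s1(115), s3(135) → 250
combine s5(147), 153 → 300
combine 250, 300 → 550
The encoded length is the sum of every internal node's weight: 153 + 250 + 300 + 550 = 1253 bits.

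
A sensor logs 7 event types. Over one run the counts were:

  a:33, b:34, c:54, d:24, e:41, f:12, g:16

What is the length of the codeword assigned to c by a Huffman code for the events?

2

Huffman merges, smallest pair first:
merge f(12) and g(16): 28
merge d(24) and 28: 52
merge a(33) and b(34): 67
merge e(41) and 52: 93
merge c(54) and 67: 121
merge 93 and 121: 214
The subtree containing c is merged 2 times, so code length = 2.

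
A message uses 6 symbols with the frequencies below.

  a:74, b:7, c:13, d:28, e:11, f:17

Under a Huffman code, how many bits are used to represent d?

3

Repeatedly merge the two smallest:
b(7) + e(11) → 18
c(13) + f(17) → 30
18 + d(28) → 46
30 + 46 → 76
a(74) + 76 → 150
The subtree containing d is merged 3 times, so code length = 3.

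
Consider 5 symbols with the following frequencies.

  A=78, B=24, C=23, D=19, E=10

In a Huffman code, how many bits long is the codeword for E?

Build the tree from the bottom:
combine E(10), D(19) → 29
combine C(23), B(24) → 47
combine 29, 47 → 76
combine 76, A(78) → 154
The subtree containing E is merged 3 times, so code length = 3.

3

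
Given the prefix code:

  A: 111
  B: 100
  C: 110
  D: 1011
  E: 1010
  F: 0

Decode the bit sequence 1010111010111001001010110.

Read left to right; each codeword is recognised as soon as it completes (prefix code):
  1010→E | 111→A | 0→F | 1011→D | 100→B | 100→B | 1010→E | 110→C
Decoded message: EAFDBBEC

EAFDBBEC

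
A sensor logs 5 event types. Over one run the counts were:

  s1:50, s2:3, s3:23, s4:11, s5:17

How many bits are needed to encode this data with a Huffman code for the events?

203

Greedily combine the two least-frequent nodes:
combine s2(3), s4(11) → 14
combine 14, s5(17) → 31
combine s3(23), 31 → 54
combine s1(50), 54 → 104
The encoded length is the sum of every internal node's weight: 14 + 31 + 54 + 104 = 203 bits.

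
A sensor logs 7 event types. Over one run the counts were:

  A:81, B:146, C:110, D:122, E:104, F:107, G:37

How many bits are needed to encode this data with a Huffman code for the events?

1971

Greedily combine the two least-frequent nodes:
combine G(37), A(81) → 118
combine E(104), F(107) → 211
combine C(110), 118 → 228
combine D(122), B(146) → 268
combine 211, 228 → 439
combine 268, 439 → 707
The encoded length is the sum of every internal node's weight: 118 + 211 + 228 + 268 + 439 + 707 = 1971 bits.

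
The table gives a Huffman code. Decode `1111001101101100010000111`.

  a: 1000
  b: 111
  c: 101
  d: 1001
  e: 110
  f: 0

Read left to right; each codeword is recognised as soon as it completes (prefix code):
  111→b | 1001→d | 101→c | 101→c | 1000→a | 1000→a | 0→f | 111→b
Decoded message: bdccaafb

bdccaafb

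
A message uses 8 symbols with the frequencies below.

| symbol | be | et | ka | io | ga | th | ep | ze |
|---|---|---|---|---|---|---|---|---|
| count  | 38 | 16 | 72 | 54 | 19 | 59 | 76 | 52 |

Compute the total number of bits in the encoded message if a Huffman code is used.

Merge the two smallest weights repeatedly:
et(16) + ga(19) → 35
35 + be(38) → 73
ze(52) + io(54) → 106
th(59) + ka(72) → 131
73 + ep(76) → 149
106 + 131 → 237
149 + 237 → 386
Total encoded bits = sum of merged weights = 35 + 73 + 106 + 131 + 149 + 237 + 386 = 1117.

1117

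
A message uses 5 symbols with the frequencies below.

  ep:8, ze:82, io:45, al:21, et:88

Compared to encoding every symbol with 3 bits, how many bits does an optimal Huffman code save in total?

Fixed-length: 3 bits × 244 symbols = 732 bits.
Huffman merges:
combine ep(8), al(21) → 29
combine 29, io(45) → 74
combine 74, ze(82) → 156
combine et(88), 156 → 244
Huffman total = 29 + 74 + 156 + 244 = 503 bits.
Saving = 732 − 503 = 229 bits.

229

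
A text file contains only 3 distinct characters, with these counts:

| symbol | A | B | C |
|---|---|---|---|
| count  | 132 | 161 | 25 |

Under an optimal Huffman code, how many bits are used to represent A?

Build the tree from the bottom:
C(25) + A(132) → 157
157 + B(161) → 318
A sits 2 levels below the root, so its codeword is 2 bits.

2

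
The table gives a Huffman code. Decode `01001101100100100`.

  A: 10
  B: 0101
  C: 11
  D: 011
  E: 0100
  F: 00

ECDFAE

Read left to right; each codeword is recognised as soon as it completes (prefix code):
  0100→E | 11→C | 011→D | 00→F | 10→A | 0100→E
Decoded message: ECDFAE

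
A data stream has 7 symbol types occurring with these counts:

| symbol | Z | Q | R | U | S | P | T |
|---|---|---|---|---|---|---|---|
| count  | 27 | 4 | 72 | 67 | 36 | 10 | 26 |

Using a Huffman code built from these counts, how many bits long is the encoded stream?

601

Build the Huffman tree bottom-up:
merge Q(4) and P(10): 14
merge 14 and T(26): 40
merge Z(27) and S(36): 63
merge 40 and 63: 103
merge U(67) and R(72): 139
merge 103 and 139: 242
The encoded length is the sum of every internal node's weight: 14 + 40 + 63 + 103 + 139 + 242 = 601 bits.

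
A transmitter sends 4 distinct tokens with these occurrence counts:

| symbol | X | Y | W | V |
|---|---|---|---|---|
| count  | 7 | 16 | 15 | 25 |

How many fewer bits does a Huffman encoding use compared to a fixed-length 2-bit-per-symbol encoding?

3

Fixed-length: 2 bits × 63 symbols = 126 bits.
Huffman merges:
combine X(7), W(15) → 22
combine Y(16), 22 → 38
combine V(25), 38 → 63
Huffman total = 22 + 38 + 63 = 123 bits.
Saving = 126 − 123 = 3 bits.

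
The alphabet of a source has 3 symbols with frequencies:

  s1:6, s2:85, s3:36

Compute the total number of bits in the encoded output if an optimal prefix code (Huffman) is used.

Merge the two smallest weights repeatedly:
combine s1(6), s3(36) → 42
combine 42, s2(85) → 127
The encoded length is the sum of every internal node's weight: 42 + 127 = 169 bits.

169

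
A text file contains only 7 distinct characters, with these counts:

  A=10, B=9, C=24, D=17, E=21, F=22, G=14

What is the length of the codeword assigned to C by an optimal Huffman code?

Huffman merges, smallest pair first:
combine B(9), A(10) → 19
combine G(14), D(17) → 31
combine 19, E(21) → 40
combine F(22), C(24) → 46
combine 31, 40 → 71
combine 46, 71 → 117
C's leaf is at depth 2, giving a 2-bit codeword.

2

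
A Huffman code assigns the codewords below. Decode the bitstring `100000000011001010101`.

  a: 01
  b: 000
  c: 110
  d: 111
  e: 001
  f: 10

Read left to right; each codeword is recognised as soon as it completes (prefix code):
  10→f | 000→b | 000→b | 001→e | 10→f | 01→a | 01→a | 01→a | 01→a
Decoded message: fbbefaaaa

fbbefaaaa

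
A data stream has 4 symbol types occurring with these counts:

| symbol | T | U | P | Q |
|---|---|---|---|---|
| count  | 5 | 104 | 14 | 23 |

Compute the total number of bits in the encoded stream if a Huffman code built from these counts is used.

Greedily combine the two least-frequent nodes:
combine T(5), P(14) → 19
combine 19, Q(23) → 42
combine 42, U(104) → 146
Each symbol's bit-cost is frequency × depth; summing gives 207 bits (equivalently 19 + 42 + 146).

207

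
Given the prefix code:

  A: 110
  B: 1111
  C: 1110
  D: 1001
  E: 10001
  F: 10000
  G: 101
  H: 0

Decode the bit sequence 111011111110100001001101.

CBCFDG

Read left to right; each codeword is recognised as soon as it completes (prefix code):
  1110→C | 1111→B | 1110→C | 10000→F | 1001→D | 101→G
Decoded message: CBCFDG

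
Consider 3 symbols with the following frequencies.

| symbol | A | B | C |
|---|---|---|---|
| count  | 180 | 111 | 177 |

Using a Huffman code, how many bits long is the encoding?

Greedily combine the two least-frequent nodes:
combine B(111), C(177) → 288
combine A(180), 288 → 468
Total encoded bits = sum of merged weights = 288 + 468 = 756.

756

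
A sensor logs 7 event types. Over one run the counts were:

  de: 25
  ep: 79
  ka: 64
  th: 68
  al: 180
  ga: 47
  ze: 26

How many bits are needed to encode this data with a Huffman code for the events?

Merge the two smallest weights repeatedly:
de(25) + ze(26) → 51
ga(47) + 51 → 98
ka(64) + th(68) → 132
ep(79) + 98 → 177
132 + 177 → 309
al(180) + 309 → 489
Total encoded bits = sum of merged weights = 51 + 98 + 132 + 177 + 309 + 489 = 1256.

1256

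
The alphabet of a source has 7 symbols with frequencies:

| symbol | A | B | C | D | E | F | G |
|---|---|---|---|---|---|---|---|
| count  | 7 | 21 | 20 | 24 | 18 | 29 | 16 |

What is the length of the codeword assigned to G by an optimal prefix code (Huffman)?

4

Huffman merges, smallest pair first:
A(7) + G(16) → 23
E(18) + C(20) → 38
B(21) + 23 → 44
D(24) + F(29) → 53
38 + 44 → 82
53 + 82 → 135
G sits 4 levels below the root, so its codeword is 4 bits.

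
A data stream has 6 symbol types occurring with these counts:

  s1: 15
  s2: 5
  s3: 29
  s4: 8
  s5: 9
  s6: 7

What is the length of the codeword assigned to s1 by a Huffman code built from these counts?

Build the tree from the bottom:
combine s2(5), s6(7) → 12
combine s4(8), s5(9) → 17
combine 12, s1(15) → 27
combine 17, 27 → 44
combine s3(29), 44 → 73
s1's leaf is at depth 3, giving a 3-bit codeword.

3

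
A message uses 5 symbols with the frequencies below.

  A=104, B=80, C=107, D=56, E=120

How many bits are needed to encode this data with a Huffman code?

1070

Merge the two smallest weights repeatedly:
D(56) + B(80) → 136
A(104) + C(107) → 211
E(120) + 136 → 256
211 + 256 → 467
Each symbol's bit-cost is frequency × depth; summing gives 1070 bits (equivalently 136 + 211 + 256 + 467).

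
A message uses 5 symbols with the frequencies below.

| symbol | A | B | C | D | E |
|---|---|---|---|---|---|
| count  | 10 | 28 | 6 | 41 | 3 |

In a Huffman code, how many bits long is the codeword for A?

Repeatedly merge the two smallest:
merge E(3) and C(6): 9
merge 9 and A(10): 19
merge 19 and B(28): 47
merge D(41) and 47: 88
The subtree containing A is merged 3 times, so code length = 3.

3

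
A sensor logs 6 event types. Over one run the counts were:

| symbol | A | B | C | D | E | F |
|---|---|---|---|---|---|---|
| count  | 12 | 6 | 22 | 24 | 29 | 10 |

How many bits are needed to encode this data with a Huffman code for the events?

Merge the two smallest weights repeatedly:
merge B(6) and F(10): 16
merge A(12) and 16: 28
merge C(22) and D(24): 46
merge 28 and E(29): 57
merge 46 and 57: 103
The encoded length is the sum of every internal node's weight: 16 + 28 + 46 + 57 + 103 = 250 bits.

250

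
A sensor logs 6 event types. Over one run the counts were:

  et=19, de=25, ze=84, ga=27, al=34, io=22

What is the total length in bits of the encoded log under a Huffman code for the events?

Build the Huffman tree bottom-up:
combine et(19), io(22) → 41
combine de(25), ga(27) → 52
combine al(34), 41 → 75
combine 52, 75 → 127
combine ze(84), 127 → 211
The encoded length is the sum of every internal node's weight: 41 + 52 + 75 + 127 + 211 = 506 bits.

506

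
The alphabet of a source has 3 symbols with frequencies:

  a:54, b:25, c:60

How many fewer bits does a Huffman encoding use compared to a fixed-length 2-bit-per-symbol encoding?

60

Fixed-length: 2 bits × 139 symbols = 278 bits.
Huffman merges:
b(25) + a(54) → 79
c(60) + 79 → 139
Huffman total = 79 + 139 = 218 bits.
Saving = 278 − 218 = 60 bits.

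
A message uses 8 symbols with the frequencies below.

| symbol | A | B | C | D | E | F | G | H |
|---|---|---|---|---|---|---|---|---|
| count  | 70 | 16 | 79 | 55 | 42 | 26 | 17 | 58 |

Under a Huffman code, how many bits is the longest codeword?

Merge the two lowest-weight nodes at each step:
combine B(16), G(17) → 33
combine F(26), 33 → 59
combine E(42), D(55) → 97
combine H(58), 59 → 117
combine A(70), C(79) → 149
combine 97, 117 → 214
combine 149, 214 → 363
The first pair merged (B, G) ends up deepest, at depth 5.

5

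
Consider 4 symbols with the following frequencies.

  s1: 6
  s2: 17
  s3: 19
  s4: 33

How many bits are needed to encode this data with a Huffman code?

Greedily combine the two least-frequent nodes:
combine s1(6), s2(17) → 23
combine s3(19), 23 → 42
combine s4(33), 42 → 75
The encoded length is the sum of every internal node's weight: 23 + 42 + 75 = 140 bits.

140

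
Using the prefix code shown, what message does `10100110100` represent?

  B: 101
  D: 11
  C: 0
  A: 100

Read left to right; each codeword is recognised as soon as it completes (prefix code):
  101→B | 0→C | 0→C | 11→D | 0→C | 100→A
Decoded message: BCCDCA

BCCDCA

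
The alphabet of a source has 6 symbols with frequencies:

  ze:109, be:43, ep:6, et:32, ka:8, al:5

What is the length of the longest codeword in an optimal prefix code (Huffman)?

5

Merge the two lowest-weight nodes at each step:
combine al(5), ep(6) → 11
combine ka(8), 11 → 19
combine 19, et(32) → 51
combine be(43), 51 → 94
combine 94, ze(109) → 203
The rarest symbols sit at the bottom; the longest codeword is 5 bits.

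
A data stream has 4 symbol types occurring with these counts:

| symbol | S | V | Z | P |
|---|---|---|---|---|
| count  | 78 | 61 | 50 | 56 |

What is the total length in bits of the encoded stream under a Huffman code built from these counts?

490

Merge the two smallest weights repeatedly:
Z(50) + P(56) → 106
V(61) + S(78) → 139
106 + 139 → 245
Each symbol's bit-cost is frequency × depth; summing gives 490 bits (equivalently 106 + 139 + 245).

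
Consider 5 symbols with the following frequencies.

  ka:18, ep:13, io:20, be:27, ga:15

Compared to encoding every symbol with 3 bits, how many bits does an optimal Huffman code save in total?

65

Fixed-length: 3 bits × 93 symbols = 279 bits.
Huffman merges:
combine ep(13), ga(15) → 28
combine ka(18), io(20) → 38
combine be(27), 28 → 55
combine 38, 55 → 93
Huffman total = 28 + 38 + 55 + 93 = 214 bits.
Saving = 279 − 214 = 65 bits.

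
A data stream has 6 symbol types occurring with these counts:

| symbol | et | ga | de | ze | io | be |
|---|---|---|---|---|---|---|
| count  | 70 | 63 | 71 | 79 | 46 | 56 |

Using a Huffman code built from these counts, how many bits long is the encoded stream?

Merge the two smallest weights repeatedly:
io(46) + be(56) → 102
ga(63) + et(70) → 133
de(71) + ze(79) → 150
102 + 133 → 235
150 + 235 → 385
The encoded length is the sum of every internal node's weight: 102 + 133 + 150 + 235 + 385 = 1005 bits.

1005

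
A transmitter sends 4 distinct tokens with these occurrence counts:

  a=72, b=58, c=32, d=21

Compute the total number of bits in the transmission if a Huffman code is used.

347

Merge the two smallest weights repeatedly:
merge d(21) and c(32): 53
merge 53 and b(58): 111
merge a(72) and 111: 183
The encoded length is the sum of every internal node's weight: 53 + 111 + 183 = 347 bits.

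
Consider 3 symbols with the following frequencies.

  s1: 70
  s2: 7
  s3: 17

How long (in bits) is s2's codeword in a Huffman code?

Repeatedly merge the two smallest:
s2(7) + s3(17) → 24
24 + s1(70) → 94
s2 sits 2 levels below the root, so its codeword is 2 bits.

2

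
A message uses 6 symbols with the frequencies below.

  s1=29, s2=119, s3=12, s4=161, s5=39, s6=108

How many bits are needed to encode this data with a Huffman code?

1057

Build the Huffman tree bottom-up:
s3(12) + s1(29) → 41
s5(39) + 41 → 80
80 + s6(108) → 188
s2(119) + s4(161) → 280
188 + 280 → 468
Total encoded bits = sum of merged weights = 41 + 80 + 188 + 280 + 468 = 1057.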